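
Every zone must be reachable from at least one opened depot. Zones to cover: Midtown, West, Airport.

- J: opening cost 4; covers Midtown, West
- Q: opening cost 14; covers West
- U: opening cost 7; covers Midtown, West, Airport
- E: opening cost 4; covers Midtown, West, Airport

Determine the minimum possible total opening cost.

This is a weighted set-cover instance.
E alone covers Midtown, West, Airport — every zone.
Total opening cost: 4.
No cover costs less than 4.

4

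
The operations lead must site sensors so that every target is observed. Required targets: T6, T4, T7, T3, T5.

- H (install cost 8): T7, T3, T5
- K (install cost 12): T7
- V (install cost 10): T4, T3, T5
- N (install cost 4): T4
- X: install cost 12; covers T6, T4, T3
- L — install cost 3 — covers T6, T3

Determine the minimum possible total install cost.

This is an integer covering problem.
Choose H, N, and L: together they cover T6, T4, T7, T3, T5 — every target.
Total install cost: 8 + 4 + 3 = 15.
No cover costs less than 15.

15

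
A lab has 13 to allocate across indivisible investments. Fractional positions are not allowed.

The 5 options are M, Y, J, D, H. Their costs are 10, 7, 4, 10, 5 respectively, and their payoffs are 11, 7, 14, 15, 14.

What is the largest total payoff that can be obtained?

28

Take J and H: cost 4 + 5 = 9 ≤ 13, payoff 14 + 14 = 28.
No other feasible combination does better.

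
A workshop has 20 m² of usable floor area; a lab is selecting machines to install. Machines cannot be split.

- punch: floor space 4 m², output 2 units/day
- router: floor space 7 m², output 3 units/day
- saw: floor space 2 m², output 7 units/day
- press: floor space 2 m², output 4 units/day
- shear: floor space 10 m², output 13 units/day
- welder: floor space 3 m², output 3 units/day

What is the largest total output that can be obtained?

27

This is an integer program with binary decision variables.
Take saw, press, shear, and welder: floor space 2 + 2 + 10 + 3 = 17 ≤ 20, output 7 + 4 + 13 + 3 = 27.
No other feasible combination does better.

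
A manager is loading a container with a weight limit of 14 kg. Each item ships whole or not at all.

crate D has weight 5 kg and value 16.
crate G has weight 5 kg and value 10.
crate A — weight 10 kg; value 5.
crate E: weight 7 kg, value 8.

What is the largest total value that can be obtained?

This is an integer program with binary decision variables.
Take crate D and crate G: weight 5 + 5 = 10 ≤ 14, value 16 + 10 = 26.
No other feasible combination does better.

26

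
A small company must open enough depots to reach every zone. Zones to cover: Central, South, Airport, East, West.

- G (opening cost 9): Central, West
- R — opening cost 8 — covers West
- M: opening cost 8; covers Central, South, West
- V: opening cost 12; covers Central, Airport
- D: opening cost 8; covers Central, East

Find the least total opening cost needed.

28

This is an integer covering problem.
Choose M, V, and D: together they cover Central, South, Airport, East, West — every zone.
Total opening cost: 8 + 12 + 8 = 28.
No cover costs less than 28.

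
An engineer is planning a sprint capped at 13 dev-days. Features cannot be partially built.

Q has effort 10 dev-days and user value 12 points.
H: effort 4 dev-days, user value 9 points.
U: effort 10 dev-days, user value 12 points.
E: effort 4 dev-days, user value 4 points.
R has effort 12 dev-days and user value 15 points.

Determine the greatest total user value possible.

15

This is a 0-1 knapsack instance.
Allowing fractional choices, the relaxed optimum would be about 20.2, but features are indivisible.
R: effort 12 ≤ 13, user value 15.
H + E: effort 4 + 4 = 8 ≤ 13, user value 9 + 4 = 13.
Q: effort 10 ≤ 13, user value 12.
Best is R with total user value 15.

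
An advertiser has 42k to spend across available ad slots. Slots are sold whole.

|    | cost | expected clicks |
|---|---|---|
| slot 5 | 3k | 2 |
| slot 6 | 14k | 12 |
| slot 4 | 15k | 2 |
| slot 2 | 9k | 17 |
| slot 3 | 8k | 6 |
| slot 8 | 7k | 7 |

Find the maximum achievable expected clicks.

44

This is an integer program with binary decision variables.
Allowing fractional choices, the relaxed optimum would be about 44.1, but ad slots are indivisible.
slot 5 + slot 6 + slot 2 + slot 3 + slot 8: cost 3 + 14 + 9 + 8 + 7 = 41 ≤ 42, expected clicks 2 + 12 + 17 + 6 + 7 = 44.
slot 6 + slot 2 + slot 3 + slot 8: cost 14 + 9 + 8 + 7 = 38 ≤ 42, expected clicks 12 + 17 + 6 + 7 = 42.
Best is slot 5, slot 6, slot 2, slot 3, and slot 8 with total expected clicks 44.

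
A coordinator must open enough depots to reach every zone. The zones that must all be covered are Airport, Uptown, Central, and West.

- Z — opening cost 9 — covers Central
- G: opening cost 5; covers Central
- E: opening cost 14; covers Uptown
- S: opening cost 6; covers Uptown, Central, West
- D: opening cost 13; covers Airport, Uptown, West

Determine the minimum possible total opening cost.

18

The greedy cost-per-new-zone heuristic would pick S and D for 19, but a cheaper cover exists.
Choose G and D: together they cover Airport, Uptown, Central, West — every zone.
Total opening cost: 5 + 13 = 18.
No cover costs less than 18.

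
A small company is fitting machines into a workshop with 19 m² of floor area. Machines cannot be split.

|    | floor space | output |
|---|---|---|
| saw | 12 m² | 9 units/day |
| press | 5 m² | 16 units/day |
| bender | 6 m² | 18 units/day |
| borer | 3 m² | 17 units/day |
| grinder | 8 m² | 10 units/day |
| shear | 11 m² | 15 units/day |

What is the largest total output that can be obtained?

Take press, bender, and borer: floor space 5 + 6 + 3 = 14 ≤ 19, output 16 + 18 + 17 = 51.
No other feasible combination does better.

51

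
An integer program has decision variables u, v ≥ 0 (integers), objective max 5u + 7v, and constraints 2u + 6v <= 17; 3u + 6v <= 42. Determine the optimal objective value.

40

Relaxing integrality, the LP optimum is 42.50 at (u,v) = (8.5, 0), which is not an integer point.
(u,v)=(8,0): 2·8+6·0=16≤17, 3·8+6·0=24≤42, objective 40.
(u,v)=(7,0): 2·7+6·0=14≤17, 3·7+6·0=21≤42, objective 35.
Maximum is 40 at (u,v)=(8,0).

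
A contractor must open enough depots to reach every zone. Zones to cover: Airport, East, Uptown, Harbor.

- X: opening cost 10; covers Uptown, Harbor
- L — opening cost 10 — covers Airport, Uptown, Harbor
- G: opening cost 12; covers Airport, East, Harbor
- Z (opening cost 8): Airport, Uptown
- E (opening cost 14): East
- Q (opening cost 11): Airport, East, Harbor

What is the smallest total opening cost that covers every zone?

19

The greedy cost-per-new-zone heuristic would pick L and Q for 21, but a cheaper cover exists.
Choose Z and Q: together they cover Airport, East, Uptown, Harbor — every zone.
Total opening cost: 8 + 11 = 19.
No cover costs less than 19.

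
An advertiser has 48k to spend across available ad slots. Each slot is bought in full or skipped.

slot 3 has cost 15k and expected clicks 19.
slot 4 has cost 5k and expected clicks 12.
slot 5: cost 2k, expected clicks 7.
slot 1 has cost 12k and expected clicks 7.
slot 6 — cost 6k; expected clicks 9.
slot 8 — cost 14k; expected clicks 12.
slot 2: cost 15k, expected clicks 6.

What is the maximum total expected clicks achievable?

59

Allowing fractional choices, the relaxed optimum would be about 62.5, but ad slots are indivisible.
slot 3 + slot 4 + slot 5 + slot 6 + slot 8: cost 15 + 5 + 2 + 6 + 14 = 42 ≤ 48, expected clicks 19 + 12 + 7 + 9 + 12 = 59.
slot 3 + slot 4 + slot 5 + slot 1 + slot 8: cost 15 + 5 + 2 + 12 + 14 = 48 ≤ 48, expected clicks 19 + 12 + 7 + 7 + 12 = 57.
Best is slot 3, slot 4, slot 5, slot 6, and slot 8 with total expected clicks 59.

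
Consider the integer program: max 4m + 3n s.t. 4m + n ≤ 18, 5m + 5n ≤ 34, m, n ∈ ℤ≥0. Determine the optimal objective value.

(m,n)=(4,2) is feasible, giving 22.
(m,n)=(3,3) is feasible, giving 21.
The best lattice point is (4,2), giving 22.

22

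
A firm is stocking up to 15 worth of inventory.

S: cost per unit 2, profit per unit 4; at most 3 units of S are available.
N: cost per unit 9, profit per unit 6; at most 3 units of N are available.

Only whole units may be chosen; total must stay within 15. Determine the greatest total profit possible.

18

3×S and 1×N: cost 15 ≤ 15, profit 3·4 + 1·6 = 18.
2×S and 1×N: cost 13 ≤ 15, profit 2·4 + 1·6 = 14.
Best is 18.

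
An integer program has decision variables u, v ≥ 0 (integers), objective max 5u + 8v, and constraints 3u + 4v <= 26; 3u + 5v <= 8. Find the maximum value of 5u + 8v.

Relaxing integrality, the LP optimum is 13.33 at (u,v) = (2.67, 0), which is not an integer point.
(u,v)=(1,1): 3·1+4·1=7≤26, 3·1+5·1=8≤8, objective 13.
(u,v)=(2,0): 3·2+4·0=6≤26, 3·2+5·0=6≤8, objective 10.
(u,v)=(0,1): 3·0+4·1=4≤26, 3·0+5·1=5≤8, objective 8.
No feasible integer point exceeds 13.

13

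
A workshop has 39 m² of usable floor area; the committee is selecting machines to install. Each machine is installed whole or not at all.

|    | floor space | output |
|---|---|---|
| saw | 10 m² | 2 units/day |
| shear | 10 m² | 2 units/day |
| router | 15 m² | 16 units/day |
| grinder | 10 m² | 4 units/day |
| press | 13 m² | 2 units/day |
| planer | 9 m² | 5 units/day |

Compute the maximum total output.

This is an integer program with binary decision variables.
router + grinder + planer: floor space 15 + 10 + 9 = 34 ≤ 39, output 16 + 4 + 5 = 25.
saw + router + planer: floor space 10 + 15 + 9 = 34 ≤ 39, output 2 + 16 + 5 = 23.
Best is router, grinder, and planer with total output 25.

25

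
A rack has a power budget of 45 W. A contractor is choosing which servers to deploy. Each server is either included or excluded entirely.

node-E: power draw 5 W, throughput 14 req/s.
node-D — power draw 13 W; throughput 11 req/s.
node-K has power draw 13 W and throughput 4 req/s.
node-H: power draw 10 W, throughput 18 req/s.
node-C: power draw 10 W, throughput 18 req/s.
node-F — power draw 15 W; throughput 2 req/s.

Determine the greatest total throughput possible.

This is an integer program with binary decision variables.
node-E + node-H + node-C + node-F: power draw 5 + 10 + 10 + 15 = 40 ≤ 45, throughput 14 + 18 + 18 + 2 = 52.
node-E + node-D + node-H + node-C: power draw 5 + 13 + 10 + 10 = 38 ≤ 45, throughput 14 + 11 + 18 + 18 = 61.
node-E + node-K + node-H + node-C: power draw 5 + 13 + 10 + 10 = 38 ≤ 45, throughput 14 + 4 + 18 + 18 = 54.
Best is node-E, node-D, node-H, and node-C with total throughput 61.

61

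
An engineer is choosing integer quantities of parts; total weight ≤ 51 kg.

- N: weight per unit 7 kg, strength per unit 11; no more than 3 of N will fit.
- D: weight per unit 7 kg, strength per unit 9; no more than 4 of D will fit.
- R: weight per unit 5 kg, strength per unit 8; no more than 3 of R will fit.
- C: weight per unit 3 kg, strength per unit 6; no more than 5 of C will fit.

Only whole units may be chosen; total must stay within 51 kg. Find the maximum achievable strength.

87

3×N, 3×R, and 5×C: weight 51 ≤ 51, strength 3·11 + 3·8 + 5·6 = 87.
2×N, 1×D, 3×R, and 5×C: weight 51 ≤ 51, strength 2·11 + 1·9 + 3·8 + 5·6 = 85.
Best is 87.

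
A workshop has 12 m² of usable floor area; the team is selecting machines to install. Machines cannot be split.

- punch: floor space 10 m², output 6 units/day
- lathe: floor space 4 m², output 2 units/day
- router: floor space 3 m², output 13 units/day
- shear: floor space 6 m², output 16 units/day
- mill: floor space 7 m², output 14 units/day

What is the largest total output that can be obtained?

Treat it as a binary knapsack problem.
Allowing fractional choices, the relaxed optimum would be about 35.0, but machines are indivisible.
router + mill: floor space 3 + 7 = 10 ≤ 12, output 13 + 14 = 27.
lathe + shear: floor space 4 + 6 = 10 ≤ 12, output 2 + 16 = 18.
router + shear: floor space 3 + 6 = 9 ≤ 12, output 13 + 16 = 29.
Best is router and shear with total output 29.

29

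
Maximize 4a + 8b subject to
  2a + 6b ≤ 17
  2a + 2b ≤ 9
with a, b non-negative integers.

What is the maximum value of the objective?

24

Relaxing integrality, the LP optimum is 26.00 at (a,b) = (2.5, 2), which is not an integer point.
(a,b)=(2,2): 2·2+6·2=16≤17, 2·2+2·2=8≤9, objective 24.
(a,b)=(1,2): 2·1+6·2=14≤17, 2·1+2·2=6≤9, objective 20.
(a,b)=(3,1): 2·3+6·1=12≤17, 2·3+2·1=8≤9, objective 20.
(a,b)=(2,1): 2·2+6·1=10≤17, 2·2+2·1=6≤9, objective 16.
No feasible integer point exceeds 24.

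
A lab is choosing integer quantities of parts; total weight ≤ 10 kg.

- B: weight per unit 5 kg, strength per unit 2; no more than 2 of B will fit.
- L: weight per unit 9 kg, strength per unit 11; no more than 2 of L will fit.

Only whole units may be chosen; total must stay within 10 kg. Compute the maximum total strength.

11

1×L: weight 9 ≤ 10, strength 1·11 = 11.
2×B: weight 10 ≤ 10, strength 2·2 = 4.
Best is 11.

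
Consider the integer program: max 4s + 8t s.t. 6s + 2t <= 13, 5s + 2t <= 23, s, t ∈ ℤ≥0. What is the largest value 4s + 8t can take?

48

(s,t)=(0,6) is feasible, giving 48.
(s,t)=(0,5) is feasible, giving 40.
No feasible integer point exceeds 48.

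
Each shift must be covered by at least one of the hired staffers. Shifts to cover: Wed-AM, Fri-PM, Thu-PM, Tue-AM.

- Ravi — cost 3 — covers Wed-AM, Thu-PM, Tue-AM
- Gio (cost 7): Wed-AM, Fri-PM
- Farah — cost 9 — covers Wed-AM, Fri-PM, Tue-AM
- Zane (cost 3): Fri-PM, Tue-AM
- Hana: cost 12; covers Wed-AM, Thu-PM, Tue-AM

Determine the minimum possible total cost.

Choose Ravi and Zane: together they cover Wed-AM, Fri-PM, Thu-PM, Tue-AM — every shift.
Total cost: 3 + 3 = 6.
No cover costs less than 6.

6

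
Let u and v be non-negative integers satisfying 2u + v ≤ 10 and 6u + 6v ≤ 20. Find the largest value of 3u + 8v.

(u,v)=(0,3): 2·0+1·3=3≤10, 6·0+6·3=18≤20, objective 24.
(u,v)=(1,2): 2·1+1·2=4≤10, 6·1+6·2=18≤20, objective 19.
(u,v)=(0,2): 2·0+1·2=2≤10, 6·0+6·2=12≤20, objective 16.
No feasible integer point exceeds 24.

24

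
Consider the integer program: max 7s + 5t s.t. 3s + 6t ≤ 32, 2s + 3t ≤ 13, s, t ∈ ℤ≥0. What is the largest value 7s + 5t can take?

42

(s,t)=(6,0): 3·6+6·0=18≤32, 2·6+3·0=12≤13, objective 42.
(s,t)=(5,1): 3·5+6·1=21≤32, 2·5+3·1=13≤13, objective 40.
(s,t)=(5,0): 3·5+6·0=15≤32, 2·5+3·0=10≤13, objective 35.
Maximum is 42 at (s,t)=(6,0).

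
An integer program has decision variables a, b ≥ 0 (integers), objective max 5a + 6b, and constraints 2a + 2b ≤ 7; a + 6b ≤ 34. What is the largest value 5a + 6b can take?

(a,b)=(0,3): 2·0+2·3=6≤7, 1·0+6·3=18≤34, objective 18.
(a,b)=(1,2): 2·1+2·2=6≤7, 1·1+6·2=13≤34, objective 17.
Maximum is 18 at (a,b)=(0,3).

18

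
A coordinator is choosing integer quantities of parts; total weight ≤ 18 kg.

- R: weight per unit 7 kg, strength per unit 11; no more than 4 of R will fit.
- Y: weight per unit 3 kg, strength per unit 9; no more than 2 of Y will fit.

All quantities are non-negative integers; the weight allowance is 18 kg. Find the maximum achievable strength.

31

This is a bounded integer knapsack.
Take 2×R and 1×Y: weight 17 ≤ 18, strength 2·11 + 1·9 = 31.
No other integer combination yields more.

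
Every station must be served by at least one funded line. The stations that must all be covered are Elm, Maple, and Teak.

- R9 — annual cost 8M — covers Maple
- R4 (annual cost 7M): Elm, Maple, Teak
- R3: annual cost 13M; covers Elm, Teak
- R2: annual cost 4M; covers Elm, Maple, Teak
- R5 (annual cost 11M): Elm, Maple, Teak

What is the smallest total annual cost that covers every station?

4

R2 alone covers Elm, Maple, Teak — every station.
Total annual cost: 4.
No cover costs less than 4.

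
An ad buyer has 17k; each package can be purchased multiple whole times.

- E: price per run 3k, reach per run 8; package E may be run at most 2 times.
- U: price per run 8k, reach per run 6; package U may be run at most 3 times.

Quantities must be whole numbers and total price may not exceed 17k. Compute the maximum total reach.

E has the best ratio (8/3); taking only E gives at most 2×8 = 16 (stopped by the supply cap of 2).
Mixing does better — 2×E and 1×U: price 14 ≤ 17, reach 2·8 + 1·6 = 22.

22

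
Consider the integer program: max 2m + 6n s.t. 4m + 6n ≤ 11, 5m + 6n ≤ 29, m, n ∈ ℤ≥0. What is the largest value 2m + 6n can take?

Relaxing integrality, the LP optimum is 11.00 at (m,n) = (0, 1.83), which is not an integer point.
(m,n)=(1,1): 4·1+6·1=10≤11, 5·1+6·1=11≤29, objective 8.
(m,n)=(0,1): 4·0+6·1=6≤11, 5·0+6·1=6≤29, objective 6.
(m,n)=(2,0): 4·2+6·0=8≤11, 5·2+6·0=10≤29, objective 4.
(m,n)=(1,0): 4·1+6·0=4≤11, 5·1+6·0=5≤29, objective 2.
No feasible integer point exceeds 8.

8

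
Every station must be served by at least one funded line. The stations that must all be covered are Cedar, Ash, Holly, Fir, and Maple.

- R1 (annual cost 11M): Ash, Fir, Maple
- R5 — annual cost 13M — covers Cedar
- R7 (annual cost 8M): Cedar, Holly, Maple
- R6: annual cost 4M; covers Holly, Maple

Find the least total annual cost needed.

The greedy cost-per-new-station heuristic would pick R6, R1, and R7 for 23, but a cheaper cover exists.
Choose R1 and R7: together they cover Cedar, Ash, Holly, Fir, Maple — every station.
Total annual cost: 11 + 8 = 19.
No cover costs less than 19.

19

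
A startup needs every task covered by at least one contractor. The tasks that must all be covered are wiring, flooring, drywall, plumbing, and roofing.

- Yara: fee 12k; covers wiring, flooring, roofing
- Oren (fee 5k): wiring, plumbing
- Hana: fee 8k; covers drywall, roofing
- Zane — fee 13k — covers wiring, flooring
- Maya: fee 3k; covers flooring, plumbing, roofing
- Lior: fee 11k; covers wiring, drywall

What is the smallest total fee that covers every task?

This is an integer covering problem.
The greedy cost-per-new-task heuristic would pick Maya, Oren, and Hana for 16, but a cheaper cover exists.
Choose Maya and Lior: together they cover wiring, flooring, drywall, plumbing, roofing — every task.
Total fee: 3 + 11 = 14.
No cover costs less than 14.

14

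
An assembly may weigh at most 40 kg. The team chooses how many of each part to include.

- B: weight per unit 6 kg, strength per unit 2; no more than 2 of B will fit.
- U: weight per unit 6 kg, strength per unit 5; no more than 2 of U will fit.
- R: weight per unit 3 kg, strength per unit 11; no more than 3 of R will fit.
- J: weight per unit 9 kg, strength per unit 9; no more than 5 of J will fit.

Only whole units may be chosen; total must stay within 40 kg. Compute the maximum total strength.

This is a bounded integer knapsack.
2×U, 3×R, and 2×J: weight 39 ≤ 40, strength 2·5 + 3·11 + 2·9 = 61.
3×R and 3×J: weight 36 ≤ 40, strength 3·11 + 3·9 = 60.
Best is 61.

61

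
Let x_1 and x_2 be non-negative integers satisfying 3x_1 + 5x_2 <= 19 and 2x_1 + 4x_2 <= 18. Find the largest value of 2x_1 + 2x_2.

12

Relaxing integrality, the LP optimum is 12.67 at (x_1,x_2) = (6.33, 0), which is not an integer point.
(x_1,x_2)=(6,0): 3·6+5·0=18≤19, 2·6+4·0=12≤18, objective 12.
(x_1,x_2)=(5,0): 3·5+5·0=15≤19, 2·5+4·0=10≤18, objective 10.
No feasible integer point exceeds 12.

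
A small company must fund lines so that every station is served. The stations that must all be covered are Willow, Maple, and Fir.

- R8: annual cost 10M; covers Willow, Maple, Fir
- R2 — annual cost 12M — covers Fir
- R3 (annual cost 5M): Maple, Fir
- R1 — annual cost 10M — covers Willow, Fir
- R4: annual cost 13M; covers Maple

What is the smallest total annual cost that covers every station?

This is an integer covering problem.
R8 alone covers Willow, Maple, Fir — every station.
Total annual cost: 10.

10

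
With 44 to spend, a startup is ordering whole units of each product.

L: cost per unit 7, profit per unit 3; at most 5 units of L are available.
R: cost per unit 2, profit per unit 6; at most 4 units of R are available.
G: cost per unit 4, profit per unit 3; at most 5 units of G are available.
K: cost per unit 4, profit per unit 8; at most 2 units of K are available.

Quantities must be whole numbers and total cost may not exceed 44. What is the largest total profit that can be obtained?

58

1×L, 4×R, 5×G, and 2×K: cost 43 ≤ 44, profit 1·3 + 4·6 + 5·3 + 2·8 = 58.
4×R, 5×G, and 2×K: cost 36 ≤ 44, profit 4·6 + 5·3 + 2·8 = 55.
Best is 58.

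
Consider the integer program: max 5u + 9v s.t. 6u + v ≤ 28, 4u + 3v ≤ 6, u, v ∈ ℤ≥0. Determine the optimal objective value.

(u,v)=(0,2): 6·0+1·2=2≤28, 4·0+3·2=6≤6, objective 18.
(u,v)=(0,1): 6·0+1·1=1≤28, 4·0+3·1=3≤6, objective 9.
No feasible integer point exceeds 18.

18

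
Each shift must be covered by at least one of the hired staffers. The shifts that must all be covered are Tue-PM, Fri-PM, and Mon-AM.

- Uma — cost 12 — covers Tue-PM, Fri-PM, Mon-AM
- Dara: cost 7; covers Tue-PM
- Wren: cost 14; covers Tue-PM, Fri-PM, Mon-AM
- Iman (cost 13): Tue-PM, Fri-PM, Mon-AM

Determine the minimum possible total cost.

This is a weighted set-cover instance.
Uma alone covers Tue-PM, Fri-PM, Mon-AM — every shift.
Total cost: 12.
No cover costs less than 12.

12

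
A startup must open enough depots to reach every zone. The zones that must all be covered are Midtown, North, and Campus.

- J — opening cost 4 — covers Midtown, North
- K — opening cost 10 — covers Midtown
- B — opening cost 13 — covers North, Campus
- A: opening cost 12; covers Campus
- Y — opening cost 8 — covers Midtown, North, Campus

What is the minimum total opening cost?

8

The greedy cost-per-new-zone heuristic would pick J and Y for 12, but a cheaper cover exists.
Y alone covers Midtown, North, Campus — every zone.
Total opening cost: 8.
No cover costs less than 8.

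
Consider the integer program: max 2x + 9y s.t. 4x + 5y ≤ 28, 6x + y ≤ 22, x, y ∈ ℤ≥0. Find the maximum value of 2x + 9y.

The continuous relaxation peaks at (0, 5.6) with value 50.40; rounding to a feasible lattice point costs some objective.
(x,y)=(0,5): 4·0+5·5=25≤28, 6·0+1·5=5≤22, objective 45.
(x,y)=(1,4): 4·1+5·4=24≤28, 6·1+1·4=10≤22, objective 38.
(x,y)=(0,4): 4·0+5·4=20≤28, 6·0+1·4=4≤22, objective 36.
No feasible integer point exceeds 45.

45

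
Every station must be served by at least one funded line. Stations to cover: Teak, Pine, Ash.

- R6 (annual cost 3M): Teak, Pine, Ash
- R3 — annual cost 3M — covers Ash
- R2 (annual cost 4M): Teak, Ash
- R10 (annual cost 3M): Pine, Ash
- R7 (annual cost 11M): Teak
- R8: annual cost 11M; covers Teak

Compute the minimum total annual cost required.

3

R6 alone covers Teak, Pine, Ash — every station.
Total annual cost: 3.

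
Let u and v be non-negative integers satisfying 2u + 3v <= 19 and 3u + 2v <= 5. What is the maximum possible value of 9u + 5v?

14

(u,v)=(1,1): 2·1+3·1=5≤19, 3·1+2·1=5≤5, objective 14.
(u,v)=(0,2): 2·0+3·2=6≤19, 3·0+2·2=4≤5, objective 10.
(u,v)=(1,0): 2·1+3·0=2≤19, 3·1+2·0=3≤5, objective 9.
(u,v)=(0,1): 2·0+3·1=3≤19, 3·0+2·1=2≤5, objective 5.
Maximum is 14 at (u,v)=(1,1).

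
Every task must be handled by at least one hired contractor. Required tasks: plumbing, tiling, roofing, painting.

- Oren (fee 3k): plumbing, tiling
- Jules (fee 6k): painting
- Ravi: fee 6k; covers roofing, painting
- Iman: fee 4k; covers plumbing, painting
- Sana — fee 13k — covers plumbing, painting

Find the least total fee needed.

9

Choose Oren and Ravi: together they cover plumbing, tiling, roofing, painting — every task.
Total fee: 3 + 6 = 9.
No cover costs less than 9.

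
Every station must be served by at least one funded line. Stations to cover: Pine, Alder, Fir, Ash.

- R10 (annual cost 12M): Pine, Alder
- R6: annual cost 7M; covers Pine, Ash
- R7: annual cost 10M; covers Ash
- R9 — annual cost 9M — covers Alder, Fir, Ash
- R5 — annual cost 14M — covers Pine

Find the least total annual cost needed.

16

Choose R6 and R9: together they cover Pine, Alder, Fir, Ash — every station.
Total annual cost: 7 + 9 = 16.
No cover costs less than 16.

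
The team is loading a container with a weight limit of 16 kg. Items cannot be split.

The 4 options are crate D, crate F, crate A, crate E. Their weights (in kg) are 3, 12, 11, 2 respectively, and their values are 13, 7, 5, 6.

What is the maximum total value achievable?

This is an integer program with binary decision variables.
Take crate D, crate A, and crate E: weight 3 + 11 + 2 = 16 ≤ 16, value 13 + 5 + 6 = 24.
No other feasible combination does better.

24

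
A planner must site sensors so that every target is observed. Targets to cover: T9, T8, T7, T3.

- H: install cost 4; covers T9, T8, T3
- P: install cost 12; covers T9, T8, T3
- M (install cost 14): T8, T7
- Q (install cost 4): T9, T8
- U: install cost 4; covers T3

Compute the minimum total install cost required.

18

Choose H and M: together they cover T9, T8, T7, T3 — every target.
Total install cost: 4 + 14 = 18.
No cover costs less than 18.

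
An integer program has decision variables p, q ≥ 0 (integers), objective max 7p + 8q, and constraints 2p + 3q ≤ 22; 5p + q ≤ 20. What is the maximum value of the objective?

62

The continuous relaxation peaks at (2.92, 5.38) with value 63.54; rounding to a feasible lattice point costs some objective.
(p,q)=(2,6): 2·2+3·6=22≤22, 5·2+1·6=16≤20, objective 62.
(p,q)=(3,5): 2·3+3·5=21≤22, 5·3+1·5=20≤20, objective 61.
Maximum is 62 at (p,q)=(2,6).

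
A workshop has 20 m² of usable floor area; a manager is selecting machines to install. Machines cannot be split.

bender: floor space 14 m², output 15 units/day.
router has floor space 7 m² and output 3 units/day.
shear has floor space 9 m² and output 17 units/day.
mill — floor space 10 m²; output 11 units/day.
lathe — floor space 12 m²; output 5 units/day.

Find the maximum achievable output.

28

Allowing fractional choices, the relaxed optimum would be about 29.1, but machines are indivisible.
router + shear: floor space 7 + 9 = 16 ≤ 20, output 3 + 17 = 20.
shear + mill: floor space 9 + 10 = 19 ≤ 20, output 17 + 11 = 28.
Best is shear and mill with total output 28.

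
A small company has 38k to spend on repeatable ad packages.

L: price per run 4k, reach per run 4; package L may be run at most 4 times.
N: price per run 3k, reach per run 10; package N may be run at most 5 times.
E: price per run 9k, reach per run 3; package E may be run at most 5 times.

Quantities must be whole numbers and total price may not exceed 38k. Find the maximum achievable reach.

66

This is a bounded integer knapsack.
3×L, 5×N, and 1×E: price 36 ≤ 38, reach 3·4 + 5·10 + 1·3 = 65.
4×L and 5×N: price 31 ≤ 38, reach 4·4 + 5·10 = 66.
Best is 66.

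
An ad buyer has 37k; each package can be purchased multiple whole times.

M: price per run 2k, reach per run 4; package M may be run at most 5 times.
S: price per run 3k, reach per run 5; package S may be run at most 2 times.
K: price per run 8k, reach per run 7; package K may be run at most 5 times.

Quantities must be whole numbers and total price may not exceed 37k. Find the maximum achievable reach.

This is a bounded integer knapsack.
Take 5×M, 1×S, and 3×K: price 37 ≤ 37, reach 5·4 + 1·5 + 3·7 = 46.
M has the best ratio (4/2) and is taken to its limit of 5; remaining capacity is filled optimally with the others.

46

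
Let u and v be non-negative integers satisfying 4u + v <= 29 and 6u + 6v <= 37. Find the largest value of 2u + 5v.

30

(u,v)=(0,6) is feasible, giving 30.
(u,v)=(1,5) is feasible, giving 27.
(u,v)=(0,5) is feasible, giving 25.
The best lattice point is (0,6), giving 30.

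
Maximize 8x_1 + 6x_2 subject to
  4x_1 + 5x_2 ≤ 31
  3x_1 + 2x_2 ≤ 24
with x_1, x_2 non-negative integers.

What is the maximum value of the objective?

Relaxing integrality, the LP optimum is 62.00 at (x_1,x_2) = (7.75, 0), which is not an integer point.
(x_1,x_2)=(7,0): 4·7+5·0=28≤31, 3·7+2·0=21≤24, objective 56.
(x_1,x_2)=(6,1): 4·6+5·1=29≤31, 3·6+2·1=20≤24, objective 54.
(x_1,x_2)=(6,0): 4·6+5·0=24≤31, 3·6+2·0=18≤24, objective 48.
Maximum is 56 at (x_1,x_2)=(7,0).

56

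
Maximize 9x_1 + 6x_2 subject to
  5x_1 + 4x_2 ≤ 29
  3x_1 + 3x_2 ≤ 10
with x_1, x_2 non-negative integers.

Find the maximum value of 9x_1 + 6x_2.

(x_1,x_2)=(3,0) is feasible, giving 27.
(x_1,x_2)=(2,1) is feasible, giving 24.
(x_1,x_2)=(2,0) is feasible, giving 18.
The best lattice point is (3,0), giving 27.

27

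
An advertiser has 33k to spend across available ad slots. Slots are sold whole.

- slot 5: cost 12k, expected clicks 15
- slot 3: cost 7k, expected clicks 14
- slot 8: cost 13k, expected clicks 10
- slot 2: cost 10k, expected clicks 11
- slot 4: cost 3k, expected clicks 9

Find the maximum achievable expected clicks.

49

Take slot 5, slot 3, slot 2, and slot 4: cost 12 + 7 + 10 + 3 = 32 ≤ 33, expected clicks 15 + 14 + 11 + 9 = 49.
No other feasible combination does better.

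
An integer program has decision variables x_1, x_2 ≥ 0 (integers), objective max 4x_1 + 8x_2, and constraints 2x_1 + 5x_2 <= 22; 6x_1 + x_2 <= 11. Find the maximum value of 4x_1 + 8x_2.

The continuous relaxation peaks at (1.18, 3.93) with value 36.14; rounding to a feasible lattice point costs some objective.
(x_1,x_2)=(1,4): 2·1+5·4=22≤22, 6·1+1·4=10≤11, objective 36.
(x_1,x_2)=(0,4): 2·0+5·4=20≤22, 6·0+1·4=4≤11, objective 32.
(x_1,x_2)=(1,3): 2·1+5·3=17≤22, 6·1+1·3=9≤11, objective 28.
(x_1,x_2)=(0,3): 2·0+5·3=15≤22, 6·0+1·3=3≤11, objective 24.
The best lattice point is (1,4), giving 36.

36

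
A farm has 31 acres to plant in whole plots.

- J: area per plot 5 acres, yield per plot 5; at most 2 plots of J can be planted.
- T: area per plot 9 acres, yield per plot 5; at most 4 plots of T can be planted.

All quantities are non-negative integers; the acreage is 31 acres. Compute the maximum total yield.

20

J has the best ratio (5/5); taking only J gives at most 2×5 = 10 (stopped by the supply cap of 2).
Mixing does better — 2×J and 2×T: area 28 ≤ 31, yield 2·5 + 2·5 = 20.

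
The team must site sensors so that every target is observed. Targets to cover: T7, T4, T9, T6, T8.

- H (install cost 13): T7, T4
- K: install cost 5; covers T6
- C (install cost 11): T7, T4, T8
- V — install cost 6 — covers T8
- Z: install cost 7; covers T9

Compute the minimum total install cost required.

Choose K, C, and Z: together they cover T7, T4, T9, T6, T8 — every target.
Total install cost: 5 + 11 + 7 = 23.
No cover costs less than 23.

23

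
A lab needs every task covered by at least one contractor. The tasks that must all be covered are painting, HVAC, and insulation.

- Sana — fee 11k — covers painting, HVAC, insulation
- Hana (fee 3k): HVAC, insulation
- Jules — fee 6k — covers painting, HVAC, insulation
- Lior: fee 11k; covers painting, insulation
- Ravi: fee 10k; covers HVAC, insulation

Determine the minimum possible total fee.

This is a weighted set-cover instance.
The greedy cost-per-new-task heuristic would pick Hana and Jules for 9, but a cheaper cover exists.
Jules alone covers painting, HVAC, insulation — every task.
Total fee: 6.
No cover costs less than 6.

6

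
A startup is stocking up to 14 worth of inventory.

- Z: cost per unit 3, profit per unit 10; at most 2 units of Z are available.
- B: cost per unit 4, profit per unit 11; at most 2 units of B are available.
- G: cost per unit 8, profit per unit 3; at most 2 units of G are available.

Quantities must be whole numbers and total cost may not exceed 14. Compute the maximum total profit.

Take 2×Z and 2×B: cost 14 ≤ 14, profit 2·10 + 2·11 = 42.
Z has the best ratio (10/3) and is taken to its limit of 2; remaining capacity is filled optimally with the others.

42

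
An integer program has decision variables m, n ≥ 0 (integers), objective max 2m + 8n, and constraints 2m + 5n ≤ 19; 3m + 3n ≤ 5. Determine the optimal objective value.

8

The continuous relaxation peaks at (0, 1.67) with value 13.33; rounding to a feasible lattice point costs some objective.
(m,n)=(0,1): 2·0+5·1=5≤19, 3·0+3·1=3≤5, objective 8.
(m,n)=(1,0): 2·1+5·0=2≤19, 3·1+3·0=3≤5, objective 2.
(m,n)=(0,0): 2·0+5·0=0≤19, 3·0+3·0=0≤5, objective 0.
The best lattice point is (0,1), giving 8.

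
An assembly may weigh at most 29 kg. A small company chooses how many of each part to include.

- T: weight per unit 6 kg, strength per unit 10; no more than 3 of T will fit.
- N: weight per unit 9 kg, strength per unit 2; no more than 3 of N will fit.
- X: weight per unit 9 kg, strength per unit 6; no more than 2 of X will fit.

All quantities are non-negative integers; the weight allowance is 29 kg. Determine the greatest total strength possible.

36

T has the best ratio (10/6); taking only T gives at most 3×10 = 30 (stopped by the supply cap of 3).
Mixing does better — 3×T and 1×X: weight 27 ≤ 29, strength 3·10 + 1·6 = 36.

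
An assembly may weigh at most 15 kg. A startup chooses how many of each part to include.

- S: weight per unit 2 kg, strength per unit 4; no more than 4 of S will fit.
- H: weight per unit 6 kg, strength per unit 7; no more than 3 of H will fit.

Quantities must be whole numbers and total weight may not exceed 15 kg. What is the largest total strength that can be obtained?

23

3×S and 1×H: weight 12 ≤ 15, strength 3·4 + 1·7 = 19.
4×S and 1×H: weight 14 ≤ 15, strength 4·4 + 1·7 = 23.
Best is 23.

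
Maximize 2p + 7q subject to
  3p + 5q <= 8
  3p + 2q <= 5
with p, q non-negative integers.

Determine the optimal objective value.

(p,q)=(1,1) is feasible, giving 9.
(p,q)=(0,1) is feasible, giving 7.
(p,q)=(1,0) is feasible, giving 2.
(p,q)=(0,0) is feasible, giving 0.
Maximum is 9 at (p,q)=(1,1).

9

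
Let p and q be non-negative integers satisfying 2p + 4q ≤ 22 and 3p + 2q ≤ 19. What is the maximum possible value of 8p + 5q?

50

(p,q)=(5,2): 2·5+4·2=18≤22, 3·5+2·2=19≤19, objective 50.
(p,q)=(6,0): 2·6+4·0=12≤22, 3·6+2·0=18≤19, objective 48.
(p,q)=(4,3): 2·4+4·3=20≤22, 3·4+2·3=18≤19, objective 47.
(p,q)=(5,1): 2·5+4·1=14≤22, 3·5+2·1=17≤19, objective 45.
Maximum is 50 at (p,q)=(5,2).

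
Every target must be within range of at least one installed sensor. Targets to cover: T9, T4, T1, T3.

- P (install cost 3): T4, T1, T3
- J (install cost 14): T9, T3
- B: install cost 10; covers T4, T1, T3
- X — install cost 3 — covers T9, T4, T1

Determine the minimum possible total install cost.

6

Choose P and X: together they cover T9, T4, T1, T3 — every target.
Total install cost: 3 + 3 = 6.
No cover costs less than 6.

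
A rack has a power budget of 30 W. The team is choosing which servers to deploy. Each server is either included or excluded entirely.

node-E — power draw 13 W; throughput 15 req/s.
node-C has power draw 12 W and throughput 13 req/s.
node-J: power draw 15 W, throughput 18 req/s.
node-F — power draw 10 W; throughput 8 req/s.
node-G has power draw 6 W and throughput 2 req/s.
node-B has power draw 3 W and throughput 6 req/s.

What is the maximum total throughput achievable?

37

Take node-C, node-J, and node-B: power draw 12 + 15 + 3 = 30 ≤ 30, throughput 13 + 18 + 6 = 37.
No other feasible combination does better.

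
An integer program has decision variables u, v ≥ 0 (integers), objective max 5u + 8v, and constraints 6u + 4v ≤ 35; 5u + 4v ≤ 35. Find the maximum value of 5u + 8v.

(u,v)=(0,8) is feasible, giving 64.
(u,v)=(1,7) is feasible, giving 61.
The best lattice point is (0,8), giving 64.

64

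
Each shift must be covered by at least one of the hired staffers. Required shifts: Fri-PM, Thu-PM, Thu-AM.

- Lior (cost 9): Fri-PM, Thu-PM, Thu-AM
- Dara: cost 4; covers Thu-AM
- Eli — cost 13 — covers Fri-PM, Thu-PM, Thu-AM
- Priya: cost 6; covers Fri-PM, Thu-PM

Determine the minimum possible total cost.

This is an integer covering problem.
Lior alone covers Fri-PM, Thu-PM, Thu-AM — every shift.
Total cost: 9.
No cover costs less than 9.

9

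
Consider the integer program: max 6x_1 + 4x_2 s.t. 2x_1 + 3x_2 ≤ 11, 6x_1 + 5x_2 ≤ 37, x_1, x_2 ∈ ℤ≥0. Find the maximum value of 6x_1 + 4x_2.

30

Relaxing integrality, the LP optimum is 33.00 at (x_1,x_2) = (5.5, 0), which is not an integer point.
(x_1,x_2)=(5,0): 2·5+3·0=10≤11, 6·5+5·0=30≤37, objective 30.
(x_1,x_2)=(4,1): 2·4+3·1=11≤11, 6·4+5·1=29≤37, objective 28.
(x_1,x_2)=(4,0): 2·4+3·0=8≤11, 6·4+5·0=24≤37, objective 24.
No feasible integer point exceeds 30.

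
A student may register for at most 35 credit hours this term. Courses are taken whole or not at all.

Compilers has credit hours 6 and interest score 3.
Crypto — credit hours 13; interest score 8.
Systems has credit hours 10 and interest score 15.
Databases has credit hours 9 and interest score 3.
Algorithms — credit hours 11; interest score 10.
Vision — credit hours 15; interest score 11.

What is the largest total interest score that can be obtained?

33

Systems + Databases + Vision: credit hours 10 + 9 + 15 = 34 ≤ 35, interest score 15 + 3 + 11 = 29.
Compilers + Systems + Vision: credit hours 6 + 10 + 15 = 31 ≤ 35, interest score 3 + 15 + 11 = 29.
Crypto + Systems + Algorithms: credit hours 13 + 10 + 11 = 34 ≤ 35, interest score 8 + 15 + 10 = 33.
Best is Crypto, Systems, and Algorithms with total interest score 33.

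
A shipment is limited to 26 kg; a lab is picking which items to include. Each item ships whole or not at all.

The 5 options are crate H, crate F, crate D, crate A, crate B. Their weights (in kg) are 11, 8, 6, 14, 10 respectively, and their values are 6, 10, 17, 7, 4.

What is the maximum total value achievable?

33

Allowing fractional choices, the relaxed optimum would be about 33.5, but items are indivisible.
crate F + crate D + crate B: weight 8 + 6 + 10 = 24 ≤ 26, value 10 + 17 + 4 = 31.
crate H + crate F + crate D: weight 11 + 8 + 6 = 25 ≤ 26, value 6 + 10 + 17 = 33.
Best is crate H, crate F, and crate D with total value 33.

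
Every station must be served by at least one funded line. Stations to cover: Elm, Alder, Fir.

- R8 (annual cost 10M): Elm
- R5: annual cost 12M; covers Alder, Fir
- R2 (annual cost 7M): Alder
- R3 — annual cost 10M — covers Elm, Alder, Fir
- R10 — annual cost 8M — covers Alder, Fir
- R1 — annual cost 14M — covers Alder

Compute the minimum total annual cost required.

This is a weighted set-cover instance.
R3 alone covers Elm, Alder, Fir — every station.
Total annual cost: 10.
No cover costs less than 10.

10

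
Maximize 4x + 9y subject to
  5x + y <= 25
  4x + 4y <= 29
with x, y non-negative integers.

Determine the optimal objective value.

63

Relaxing integrality, the LP optimum is 65.25 at (x,y) = (0, 7.25), which is not an integer point.
(x,y)=(0,7): 5·0+1·7=7≤25, 4·0+4·7=28≤29, objective 63.
(x,y)=(1,6): 5·1+1·6=11≤25, 4·1+4·6=28≤29, objective 58.
(x,y)=(0,6): 5·0+1·6=6≤25, 4·0+4·6=24≤29, objective 54.
Maximum is 63 at (x,y)=(0,7).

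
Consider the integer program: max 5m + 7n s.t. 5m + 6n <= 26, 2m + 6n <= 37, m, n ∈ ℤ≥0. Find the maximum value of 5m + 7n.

The continuous relaxation peaks at (0, 4.33) with value 30.33; rounding to a feasible lattice point costs some objective.
(m,n)=(0,4) is feasible, giving 28.
(m,n)=(1,3) is feasible, giving 26.
No feasible integer point exceeds 28.

28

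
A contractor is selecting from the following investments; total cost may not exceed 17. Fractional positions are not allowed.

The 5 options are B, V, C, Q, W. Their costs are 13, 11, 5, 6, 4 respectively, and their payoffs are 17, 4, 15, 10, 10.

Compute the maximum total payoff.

35

Take C, Q, and W: cost 5 + 6 + 4 = 15 ≤ 17, payoff 15 + 10 + 10 = 35.
No other feasible combination does better.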